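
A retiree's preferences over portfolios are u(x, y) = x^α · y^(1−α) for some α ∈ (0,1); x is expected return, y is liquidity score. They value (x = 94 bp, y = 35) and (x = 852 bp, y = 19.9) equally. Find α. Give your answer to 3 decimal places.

α ≈ 0.204

Indifference: 94^α · 35^(1−α) = 852^α · 19.9^(1−α).
Rearrange to (94/852)^α = (19.9/35)^(1−α) and take logs: α·-2.204292 = (1−α)·-0.564628.
With A = -2.204292 and B = -0.564628: α·A = (1−α)·B, so α = B/(A+B) = -0.564628/-2.768920 ≈ 0.204.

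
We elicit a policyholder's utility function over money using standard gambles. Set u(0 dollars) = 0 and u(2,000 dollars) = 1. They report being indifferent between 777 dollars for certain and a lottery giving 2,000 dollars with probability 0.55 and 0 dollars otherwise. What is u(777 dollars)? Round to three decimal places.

u(777 dollars) equals the lottery's expected utility: 0.55·1 + 0.45·0 = 0.55.

0.550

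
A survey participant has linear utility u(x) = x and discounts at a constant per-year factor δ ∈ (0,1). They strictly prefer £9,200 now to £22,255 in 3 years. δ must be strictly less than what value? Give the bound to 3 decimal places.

Under u(x) = x this choice says 9200 > δ^3·22255.
So δ^3 < 9200/22255 = 0.41339; taking the cube root of both positive sides preserves the inequality.
δ < (9200/22255)^(1/3) ≈ 0.745.

δ < 0.745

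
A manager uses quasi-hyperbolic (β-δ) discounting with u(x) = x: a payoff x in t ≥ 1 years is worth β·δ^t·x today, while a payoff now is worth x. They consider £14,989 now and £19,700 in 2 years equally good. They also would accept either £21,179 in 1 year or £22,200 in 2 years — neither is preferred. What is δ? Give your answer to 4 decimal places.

The second indifference involves only future payoffs, so β cancels: β·δ^1·21179 = β·δ^2·22200, giving δ = 21179/22200 = 0.95401.

δ ≈ 0.9540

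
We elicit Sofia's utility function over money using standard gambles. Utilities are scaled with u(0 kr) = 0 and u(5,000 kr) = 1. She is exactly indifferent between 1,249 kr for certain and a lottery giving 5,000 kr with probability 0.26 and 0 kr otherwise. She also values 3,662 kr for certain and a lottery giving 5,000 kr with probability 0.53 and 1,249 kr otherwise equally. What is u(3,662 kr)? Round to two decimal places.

From the first indifference, u(1,249 kr) = 0.26·u(5,000 kr) + 0.74·u(0 kr) = 0.26·1 + 0.74·0 = 0.26.
Chaining: u(3,662 kr) = 0.53·1.00 + 0.47·0.26 = 0.6522.

0.65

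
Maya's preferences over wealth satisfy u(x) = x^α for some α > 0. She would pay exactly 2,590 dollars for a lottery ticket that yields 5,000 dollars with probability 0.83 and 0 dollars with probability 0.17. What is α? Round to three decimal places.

The lottery's expected utility is 0.83·u(5000) + 0.17·u(0) = 0.83·5000^α (since u(0) = 0 for α > 0).
Setting u(2590) equal to that: 2590^α = 0.83·5000^α ⇒ (2590/5000)^α = 0.83.
Taking logs: α·ln(2590/5000) = ln(0.83), so α = -0.186330 / -0.657780 ≈ 0.283.

α ≈ 0.283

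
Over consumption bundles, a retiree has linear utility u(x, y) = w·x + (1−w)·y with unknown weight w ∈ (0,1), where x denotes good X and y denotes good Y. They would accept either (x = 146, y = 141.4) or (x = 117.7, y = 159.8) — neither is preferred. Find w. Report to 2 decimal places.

Equating utilities: w·146 + (1−w)·141.4 = w·117.7 + (1−w)·159.8.
w·(146−117.7) = (1−w)·(159.8−141.4), i.e. w·28.3 = (1−w)·18.4.
Hence w = 18.4/(28.3+18.4) = 18.4/46.7 = 0.39.

w = 0.39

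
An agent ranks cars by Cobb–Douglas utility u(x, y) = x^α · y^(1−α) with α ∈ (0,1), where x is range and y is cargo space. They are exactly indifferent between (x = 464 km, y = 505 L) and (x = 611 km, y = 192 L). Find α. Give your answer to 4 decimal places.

Indifference: 464^α · 505^(1−α) = 611^α · 192^(1−α).
Rearrange to (464/611)^α = (192/505)^(1−α) and take logs: α·-0.2752124 = (1−α)·-0.9670631.
With A = -0.2752124 and B = -0.9670631: α·A = (1−α)·B, so α = B/(A+B) = -0.9670631/-1.2422755 ≈ 0.7785.

α ≈ 0.7785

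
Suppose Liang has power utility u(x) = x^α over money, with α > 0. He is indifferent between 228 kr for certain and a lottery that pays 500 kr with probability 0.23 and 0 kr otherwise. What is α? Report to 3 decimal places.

The lottery's expected utility is 0.23·u(500) + 0.77·u(0) = 0.23·500^α (since u(0) = 0 for α > 0).
Setting u(228) equal to that: 228^α = 0.23·500^α ⇒ (228/500)^α = 0.23.
Taking logs: α·ln(228/500) = ln(0.23), so α = -1.469676 / -0.785262 ≈ 1.872.

α ≈ 1.872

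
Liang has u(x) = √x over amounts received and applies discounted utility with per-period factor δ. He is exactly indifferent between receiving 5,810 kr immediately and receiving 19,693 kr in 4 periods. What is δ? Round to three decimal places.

The payoff in 4 periods is discounted by δ^4, so u(5810) = δ^4·u(19693) and δ^4 = u(5810)/u(19693).
Since u(x) = √x, δ^4 = √(5810/19693) = 0.54317.
So δ = 0.54317^(1/4) ≈ 0.858.

δ ≈ 0.858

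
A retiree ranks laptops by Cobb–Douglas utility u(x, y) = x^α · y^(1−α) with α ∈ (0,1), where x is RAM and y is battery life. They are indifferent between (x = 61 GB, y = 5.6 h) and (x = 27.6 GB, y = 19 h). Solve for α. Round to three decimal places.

The Cobb–Douglas utilities coincide, so 61^α·5.6^(1−α) = 27.6^α·19^(1−α).
Taking logs: α·ln 61 + (1−α)·ln 5.6 = α·ln 27.6 + (1−α)·ln 19, i.e. α·0.793058 = (1−α)·1.221672.
Thus α·(2.014730) = 1.221672, so α = 1.221672/2.014730 ≈ 0.606.

α ≈ 0.606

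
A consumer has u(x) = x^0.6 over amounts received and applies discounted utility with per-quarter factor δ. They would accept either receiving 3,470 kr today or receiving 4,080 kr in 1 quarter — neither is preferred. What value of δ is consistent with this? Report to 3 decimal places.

Equating discounted utilities: u(3470) = δ·u(4080) ⇒ δ = u(3470)/u(4080).
With u(x) = x^0.6: δ = 3470^0.6/4080^0.6 = (3470/4080)^0.6 = 0.90741.

δ ≈ 0.907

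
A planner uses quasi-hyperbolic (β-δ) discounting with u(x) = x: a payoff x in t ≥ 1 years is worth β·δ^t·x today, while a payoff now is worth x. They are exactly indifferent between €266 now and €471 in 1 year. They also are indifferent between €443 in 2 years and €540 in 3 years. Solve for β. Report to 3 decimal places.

β ≈ 0.688

From the later pair, β·δ^2·443 = β·δ^3·540; dividing through, δ = 443/540 = 0.82037.
The first indifference: 266 = β·δ·471, so β = 266/(δ·471) = 266/(0.82037·471) ≈ 0.688.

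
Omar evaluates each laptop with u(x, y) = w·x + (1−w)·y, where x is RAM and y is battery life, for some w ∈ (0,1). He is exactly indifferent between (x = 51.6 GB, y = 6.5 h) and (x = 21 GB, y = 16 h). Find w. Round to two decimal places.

Indifference: w·51.6 + (1−w)·6.5 = w·21 + (1−w)·16.
Rearranging, 30.6·w − 9.5·(1−w) = 0.
The marginal rate of substitution is 9.5/30.6, so w = 9.5/(30.6+9.5) = 0.24.

w = 0.24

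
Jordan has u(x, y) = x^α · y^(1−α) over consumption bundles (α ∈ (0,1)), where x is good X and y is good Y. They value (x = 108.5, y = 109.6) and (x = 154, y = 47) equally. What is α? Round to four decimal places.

Indifference: 108.5^α · 109.6^(1−α) = 154^α · 47^(1−α).
Taking logs: α·ln 108.5 + (1−α)·ln 109.6 = α·ln 154 + (1−α)·ln 47, i.e. α·-0.3502024 = (1−α)·-0.8466898.
So α/(1−α) = (-0.8466898)/(-0.3502024) = 2.4177156, and α = 2.4177156/3.4177156 ≈ 0.7074.

α ≈ 0.7074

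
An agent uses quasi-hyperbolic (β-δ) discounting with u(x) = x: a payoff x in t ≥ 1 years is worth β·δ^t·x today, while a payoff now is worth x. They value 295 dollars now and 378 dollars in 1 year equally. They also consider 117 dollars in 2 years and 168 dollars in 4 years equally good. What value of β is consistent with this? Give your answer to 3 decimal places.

β ≈ 0.935

From the later pair, β·δ^2·117 = β·δ^4·168; dividing through, δ^2 = 117/168 = 0.69643, so δ = 0.83452.
The first indifference: 295 = β·δ·378, so β = 295/(δ·378) = 295/(0.83452·378) ≈ 0.935.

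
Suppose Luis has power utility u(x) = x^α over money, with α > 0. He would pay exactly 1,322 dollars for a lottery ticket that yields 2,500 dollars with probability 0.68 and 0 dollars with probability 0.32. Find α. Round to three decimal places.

α ≈ 0.605

EU(lottery) = 0.68·2500^α + 0.32·0 = 0.68·2500^α.
Equating: 1322^α = 0.68·2500^α, i.e. 0.5288^α = 0.68.
Take logs: α = ln 0.68 / ln(1322/2500) ≈ 0.60530.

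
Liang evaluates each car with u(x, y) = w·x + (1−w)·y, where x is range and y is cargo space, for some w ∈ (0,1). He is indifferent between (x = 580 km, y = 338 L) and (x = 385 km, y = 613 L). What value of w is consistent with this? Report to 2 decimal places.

w = 0.59

Indifference: w·580 + (1−w)·338 = w·385 + (1−w)·613.
Rearranging, 195·w − 275·(1−w) = 0.
So w/(1−w) = 275/195 = 1.4103, giving w = 275/(195+275) = 0.59.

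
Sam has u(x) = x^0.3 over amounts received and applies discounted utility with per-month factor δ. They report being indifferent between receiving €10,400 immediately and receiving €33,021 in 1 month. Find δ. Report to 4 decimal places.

Equating discounted utilities: u(10400) = δ·u(33021) ⇒ δ = u(10400)/u(33021).
Since u(x) = x^0.3, δ = (10400/33021)^0.3 = 0.31495^0.3 = 0.70709.

δ ≈ 0.7071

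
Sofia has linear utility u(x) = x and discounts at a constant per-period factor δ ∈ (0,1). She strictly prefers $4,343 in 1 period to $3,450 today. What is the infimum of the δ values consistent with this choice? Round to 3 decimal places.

The preference means 3450 < δ·4343.
So δ > 3450/4343 = 0.79438.

δ > 0.794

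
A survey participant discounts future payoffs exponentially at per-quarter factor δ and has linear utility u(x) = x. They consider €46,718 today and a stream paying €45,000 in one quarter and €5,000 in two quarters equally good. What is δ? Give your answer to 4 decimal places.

The stream is worth 45000δ + 5000δ² today, so 45000δ + 5000δ² = 46718.
Rearranged: 5000δ² + 45000δ − 46718 = 0.
δ = (−45000 + √(45000² + 4·5000·46718)) / (2·5000) = (−45000 + √2959360000.00) / 10000 ≈ 0.9400.

δ ≈ 0.9400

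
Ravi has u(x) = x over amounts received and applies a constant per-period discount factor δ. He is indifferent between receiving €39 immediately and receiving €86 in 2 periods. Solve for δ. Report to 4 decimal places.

δ ≈ 0.6734

Equating discounted utilities: u(39) = δ^2·u(86) ⇒ δ^2 = u(39)/u(86).
With u(x) = x: δ^2 = 39/86 = 0.45349.
Hence δ = (0.45349)^(1/2) = 0.673415.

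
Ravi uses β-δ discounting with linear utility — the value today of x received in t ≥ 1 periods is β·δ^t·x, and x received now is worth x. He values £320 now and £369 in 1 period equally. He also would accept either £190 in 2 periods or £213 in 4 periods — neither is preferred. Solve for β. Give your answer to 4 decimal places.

The second indifference involves only future payoffs, so β cancels: β·δ^2·190 = β·δ^4·213, giving δ^2 = 190/213 = 0.89202, so δ = 0.94447.
The first indifference: 320 = β·δ·369, so β = 320/(δ·369) = 320/(0.94447·369) ≈ 0.9182.

β ≈ 0.9182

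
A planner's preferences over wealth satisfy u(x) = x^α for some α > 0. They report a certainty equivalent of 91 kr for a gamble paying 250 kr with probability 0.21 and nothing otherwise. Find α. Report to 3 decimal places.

α ≈ 1.544

Since u(0) = 0, the lottery's EU is 0.21·250^α.
Indifference: 91^α = 0.21·250^α, so (91/250)^α = 0.21.
Take logs: α = ln 0.21 / ln(91/250) ≈ 1.54428.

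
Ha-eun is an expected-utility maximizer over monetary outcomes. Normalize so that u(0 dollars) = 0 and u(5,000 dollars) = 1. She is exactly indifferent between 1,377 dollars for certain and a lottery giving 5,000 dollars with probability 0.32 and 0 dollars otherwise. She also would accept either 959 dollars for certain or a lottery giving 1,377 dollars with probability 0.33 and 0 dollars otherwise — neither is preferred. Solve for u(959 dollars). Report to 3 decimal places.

The first gamble pins u(1,377 dollars): it must equal 0.32·1 + 0.68·0 = 0.32.
Chaining: u(959 dollars) = 0.33·0.32 + 0.67·0.00 = 0.1056.

0.106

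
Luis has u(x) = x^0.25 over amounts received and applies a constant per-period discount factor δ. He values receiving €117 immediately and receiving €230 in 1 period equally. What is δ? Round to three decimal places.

δ ≈ 0.845

Indifference means u(117) = δ · u(230), so δ = u(117)/u(230).
Since u(x) = x^0.25, δ = (117/230)^0.25 = 0.50870^0.25 = 0.84453.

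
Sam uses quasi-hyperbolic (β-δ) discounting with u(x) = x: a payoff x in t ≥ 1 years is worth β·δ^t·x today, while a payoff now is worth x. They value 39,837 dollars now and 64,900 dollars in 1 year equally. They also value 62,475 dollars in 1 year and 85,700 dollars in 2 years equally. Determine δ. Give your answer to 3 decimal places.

Both payoffs in the second observation are in the future, so β drops out: δ^1·62475 = δ^2·85700 ⇒ δ = 62475/85700 = 0.72900.

δ ≈ 0.729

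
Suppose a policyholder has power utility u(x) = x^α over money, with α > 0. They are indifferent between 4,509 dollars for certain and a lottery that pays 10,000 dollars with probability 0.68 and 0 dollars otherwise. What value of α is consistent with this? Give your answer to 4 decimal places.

α ≈ 0.4842

The lottery's expected utility is 0.68·u(10000) + 0.32·u(0) = 0.68·10000^α (since u(0) = 0 for α > 0).
Setting u(4509) equal to that: 4509^α = 0.68·10000^α ⇒ (4509/10000)^α = 0.68.
α = ln(0.68) / ln(4509/10000) = -0.3856625/-0.7965097 ≈ 0.4842.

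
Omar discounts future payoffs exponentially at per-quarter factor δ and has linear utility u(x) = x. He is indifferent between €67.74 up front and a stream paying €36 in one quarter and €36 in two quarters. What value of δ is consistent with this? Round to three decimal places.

Equating present values: 67.74 = 36δ + 36δ².
Rearranged: 36δ² + 36δ − 67.74 = 0.
δ = (−36 + √(36² + 4·36·67.74)) / (2·36) = (−36 + √11050.56) / 72 ≈ 0.960.

δ ≈ 0.960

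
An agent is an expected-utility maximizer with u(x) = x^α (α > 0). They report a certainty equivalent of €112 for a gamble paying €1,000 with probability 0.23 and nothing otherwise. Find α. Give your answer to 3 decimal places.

α ≈ 0.671

EU(lottery) = 0.23·1000^α + 0.77·0 = 0.23·1000^α.
Indifference: 112^α = 0.23·1000^α, so (112/1000)^α = 0.23.
Take logs: α = ln 0.23 / ln(112/1000) ≈ 0.67131.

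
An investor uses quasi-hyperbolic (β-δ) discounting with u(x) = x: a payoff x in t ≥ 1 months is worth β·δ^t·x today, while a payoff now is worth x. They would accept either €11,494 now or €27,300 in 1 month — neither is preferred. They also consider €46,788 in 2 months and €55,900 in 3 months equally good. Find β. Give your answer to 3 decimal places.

The second indifference involves only future payoffs, so β cancels: β·δ^2·46788 = β·δ^3·55900, giving δ = 46788/55900 = 0.83699.
Now use the now-vs-future pair: 11494 = β·δ·27300 gives β = 11494/(0.83699·27300) ≈ 0.503.

β ≈ 0.503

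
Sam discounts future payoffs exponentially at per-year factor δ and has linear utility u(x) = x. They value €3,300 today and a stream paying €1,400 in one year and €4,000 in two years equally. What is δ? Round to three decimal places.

Equating present values: 3300 = 1400δ + 4000δ².
Rearranged: 4000δ² + 1400δ − 3300 = 0.
By the quadratic formula (taking the positive root), δ = (−1400 + √54760000.00) / 8000 ≈ 0.750.

δ ≈ 0.750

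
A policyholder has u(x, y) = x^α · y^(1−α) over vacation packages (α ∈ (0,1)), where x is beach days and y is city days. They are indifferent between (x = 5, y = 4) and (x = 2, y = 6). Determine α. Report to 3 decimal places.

The Cobb–Douglas utilities coincide, so 5^α·4^(1−α) = 2^α·6^(1−α).
(5/2)^α = (6/4)^(1−α); take logs: α·ln(5/2) = (1−α)·ln(6/4), i.e. α·0.916291 = (1−α)·0.405465.
So α/(1−α) = (0.405465)/(0.916291) = 0.442507, and α = 0.442507/1.442507 ≈ 0.307.

α ≈ 0.307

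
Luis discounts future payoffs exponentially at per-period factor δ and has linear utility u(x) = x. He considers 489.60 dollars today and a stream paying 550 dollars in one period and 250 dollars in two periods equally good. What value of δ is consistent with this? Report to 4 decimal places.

δ ≈ 0.6800

Equating present values: 489.60 = 550δ + 250δ².
So 250δ² + 550δ − 489.60 = 0.
The positive root is δ = [−550 + √(550² + 4·250·489.60)] / (2·250) = (−550 + 890.000)/500 ≈ 0.6800.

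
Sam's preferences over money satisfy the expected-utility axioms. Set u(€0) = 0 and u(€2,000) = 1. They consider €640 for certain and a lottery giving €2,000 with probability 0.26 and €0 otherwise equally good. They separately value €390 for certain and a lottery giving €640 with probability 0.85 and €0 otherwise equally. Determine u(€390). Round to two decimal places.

The first gamble pins u(€640): it must equal 0.26·1 + 0.74·0 = 0.26.
Chaining: u(€390) = 0.85·0.26 + 0.15·0.00 = 0.2210.

0.22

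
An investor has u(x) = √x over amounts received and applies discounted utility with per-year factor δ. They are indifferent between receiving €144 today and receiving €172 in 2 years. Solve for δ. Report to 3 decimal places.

δ ≈ 0.957

Equating discounted utilities: u(144) = δ^2·u(172) ⇒ δ^2 = u(144)/u(172).
With u(x) = √x: δ^2 = √144/√172 = √(144/172) = 0.91499.
Taking the square root: δ = 0.91499^(1/2) ≈ 0.957.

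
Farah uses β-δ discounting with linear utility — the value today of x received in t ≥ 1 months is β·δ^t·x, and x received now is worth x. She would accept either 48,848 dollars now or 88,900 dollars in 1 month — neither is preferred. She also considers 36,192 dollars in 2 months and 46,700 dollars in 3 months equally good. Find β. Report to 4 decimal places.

β ≈ 0.7090

Both payoffs in the second observation are in the future, so β drops out: δ^2·36192 = δ^3·46700 ⇒ δ = 36192/46700 = 0.77499.
Substituting δ into 48848 = β·δ·88900: β = 48848/(68896.548) ≈ 0.7090.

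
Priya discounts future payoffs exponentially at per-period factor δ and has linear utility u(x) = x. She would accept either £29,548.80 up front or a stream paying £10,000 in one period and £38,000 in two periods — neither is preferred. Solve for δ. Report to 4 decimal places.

Equating present values: 29548.80 = 10000δ + 38000δ².
So 38000δ² + 10000δ − 29548.80 = 0.
δ = (−10000 + √(10000² + 4·38000·29548.80)) / (2·38000) = (−10000 + √4591417600.00) / 76000 ≈ 0.7600.

δ ≈ 0.7600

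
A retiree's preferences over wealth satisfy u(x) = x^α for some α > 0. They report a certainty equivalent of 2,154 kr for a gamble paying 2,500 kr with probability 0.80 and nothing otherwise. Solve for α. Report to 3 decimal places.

α ≈ 1.498

Since u(0) = 0, the lottery's EU is 0.80·2500^α.
Indifference: 2154^α = 0.80·2500^α, so (2154/2500)^α = 0.80.
α = ln(0.80) / ln(2154/2500) = -0.223144/-0.148964 ≈ 1.498.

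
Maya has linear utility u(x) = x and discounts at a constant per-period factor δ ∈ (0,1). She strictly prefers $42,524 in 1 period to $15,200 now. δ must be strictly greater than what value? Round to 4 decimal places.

The preference means 15200 < δ·42524.
So δ > 15200/42524 = 0.35745.

δ > 0.3574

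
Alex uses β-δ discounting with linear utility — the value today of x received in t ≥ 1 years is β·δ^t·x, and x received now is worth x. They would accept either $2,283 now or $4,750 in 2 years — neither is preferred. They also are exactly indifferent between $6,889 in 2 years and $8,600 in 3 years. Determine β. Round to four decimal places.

β ≈ 0.7490

From the later pair, β·δ^2·6889 = β·δ^3·8600; dividing through, δ = 6889/8600 = 0.80105.
Now use the now-vs-future pair: 2283 = β·δ^2·4750 gives β = 2283/(0.64168·4750) ≈ 0.7490.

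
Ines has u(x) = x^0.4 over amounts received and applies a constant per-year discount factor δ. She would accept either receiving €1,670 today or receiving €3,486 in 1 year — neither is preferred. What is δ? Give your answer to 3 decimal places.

Equating discounted utilities: u(1670) = δ·u(3486) ⇒ δ = u(1670)/u(3486).
Since u(x) = x^0.4, δ = (1670/3486)^0.4 = 0.47906^0.4 = 0.74500.

δ ≈ 0.745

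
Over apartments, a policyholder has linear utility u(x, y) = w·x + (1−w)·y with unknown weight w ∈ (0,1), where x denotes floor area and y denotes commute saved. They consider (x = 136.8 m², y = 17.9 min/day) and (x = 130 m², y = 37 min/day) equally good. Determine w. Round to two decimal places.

u(136.8,17.9) = u(130,37) means w·136.8 + (1−w)·17.9 = w·130 + (1−w)·37.
Collecting terms: w·6.8 = (1−w)·19.1.
So w/(1−w) = 19.1/6.8 = 2.8088, giving w = 19.1/(6.8+19.1) = 0.74.

w = 0.74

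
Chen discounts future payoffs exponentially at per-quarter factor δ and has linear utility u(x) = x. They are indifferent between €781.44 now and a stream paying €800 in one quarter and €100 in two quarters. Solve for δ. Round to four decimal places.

δ ≈ 0.8800

The stream is worth 800δ + 100δ² today, so 800δ + 100δ² = 781.44.
So 100δ² + 800δ − 781.44 = 0.
By the quadratic formula (taking the positive root), δ = (−800 + √952576.00) / 200 ≈ 0.8800.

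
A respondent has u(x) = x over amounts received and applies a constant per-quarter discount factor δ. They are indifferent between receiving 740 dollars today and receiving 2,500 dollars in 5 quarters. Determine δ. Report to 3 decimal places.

Equating discounted utilities: u(740) = δ^5·u(2500) ⇒ δ^5 = u(740)/u(2500).
With u(x) = x: δ^5 = 740/2500 = 0.29600.
So δ = 0.29600^(1/5) ≈ 0.784.

δ ≈ 0.784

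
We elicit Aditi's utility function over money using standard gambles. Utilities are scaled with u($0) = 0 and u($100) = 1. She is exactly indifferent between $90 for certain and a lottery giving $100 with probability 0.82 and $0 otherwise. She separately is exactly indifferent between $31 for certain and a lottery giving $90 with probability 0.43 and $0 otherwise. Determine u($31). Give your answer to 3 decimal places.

First, u($90) = 0.82·u($100) + 0.18·u($0) = 0.82.
The second indifference gives u($31) = 0.43·u($90) + 0.57·u($0) = 0.43·0.82 + 0.57·0.00 = 0.3526.

0.353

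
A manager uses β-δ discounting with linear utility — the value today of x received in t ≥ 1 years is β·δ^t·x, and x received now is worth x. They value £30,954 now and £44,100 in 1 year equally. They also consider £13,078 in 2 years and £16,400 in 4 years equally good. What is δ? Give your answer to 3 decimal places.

The second indifference involves only future payoffs, so β cancels: β·δ^2·13078 = β·δ^4·16400, giving δ^2 = 13078/16400 = 0.79744, so δ = 0.89299.

δ ≈ 0.893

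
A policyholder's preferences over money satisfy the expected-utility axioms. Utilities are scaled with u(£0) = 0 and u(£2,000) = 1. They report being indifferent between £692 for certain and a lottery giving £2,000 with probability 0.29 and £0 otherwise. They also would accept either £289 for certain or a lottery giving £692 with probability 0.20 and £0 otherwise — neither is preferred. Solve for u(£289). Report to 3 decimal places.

First, u(£692) = 0.29·u(£2,000) + 0.71·u(£0) = 0.29.
Chaining: u(£289) = 0.20·0.29 + 0.80·0.00 = 0.0580.

0.058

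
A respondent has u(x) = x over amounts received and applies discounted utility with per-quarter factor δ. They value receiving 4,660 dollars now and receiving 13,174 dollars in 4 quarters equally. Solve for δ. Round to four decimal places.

Indifference means u(4660) = δ^4 · u(13174), so δ^4 = u(4660)/u(13174).
With u(x) = x: δ^4 = 4660/13174 = 0.35373.
So δ = 0.35373^(1/4) ≈ 0.7712.

δ ≈ 0.7712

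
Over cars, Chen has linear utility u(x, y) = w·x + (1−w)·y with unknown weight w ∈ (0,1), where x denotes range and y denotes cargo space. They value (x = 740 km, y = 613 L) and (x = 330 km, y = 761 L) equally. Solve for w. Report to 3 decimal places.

Equating utilities: w·740 + (1−w)·613 = w·330 + (1−w)·761.
Collecting terms: w·410 = (1−w)·148.
Hence w = 148/(410+148) = 148/558 = 0.265.

w = 0.265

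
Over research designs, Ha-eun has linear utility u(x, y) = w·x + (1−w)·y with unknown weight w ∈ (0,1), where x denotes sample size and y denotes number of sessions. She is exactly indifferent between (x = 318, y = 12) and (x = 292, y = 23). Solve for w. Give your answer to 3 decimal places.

w = 0.297

Equating utilities: w·318 + (1−w)·12 = w·292 + (1−w)·23.
Collecting terms: w·26 = (1−w)·11.
The marginal rate of substitution is 11/26, so w = 11/(26+11) = 0.297.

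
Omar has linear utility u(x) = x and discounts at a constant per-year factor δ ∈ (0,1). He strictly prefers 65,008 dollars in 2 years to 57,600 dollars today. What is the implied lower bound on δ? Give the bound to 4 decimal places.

δ > 0.9413

The preference means 57600 < δ^2·65008.
Hence δ^2 > 57600/65008 = 0.88604, and x ↦ x^(1/2) is increasing on (0,∞).
δ > (57600/65008)^(1/2) ≈ 0.9413.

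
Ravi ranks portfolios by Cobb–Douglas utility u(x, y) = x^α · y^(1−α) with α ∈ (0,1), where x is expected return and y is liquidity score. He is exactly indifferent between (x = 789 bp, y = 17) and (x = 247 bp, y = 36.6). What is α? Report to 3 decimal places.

α ≈ 0.398

Set the two utilities equal: 789^α·17^(1−α) = 247^α·36.6^(1−α).
(789/247)^α = (36.6/17)^(1−α); take logs: α·ln(789/247) = (1−α)·ln(36.6/17), i.e. α·1.161378 = (1−α)·0.766835.
Thus α·(1.928213) = 0.766835, so α = 0.766835/1.928213 ≈ 0.398.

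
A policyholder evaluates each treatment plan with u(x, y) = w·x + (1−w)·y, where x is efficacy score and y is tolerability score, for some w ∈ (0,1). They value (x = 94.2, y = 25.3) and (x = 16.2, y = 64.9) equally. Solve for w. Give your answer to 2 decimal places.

w = 0.34

Indifference: w·94.2 + (1−w)·25.3 = w·16.2 + (1−w)·64.9.
w·(94.2−16.2) = (1−w)·(64.9−25.3), i.e. w·78 = (1−w)·39.6.
Hence w = 39.6/(78+39.6) = 39.6/117.6 = 0.34.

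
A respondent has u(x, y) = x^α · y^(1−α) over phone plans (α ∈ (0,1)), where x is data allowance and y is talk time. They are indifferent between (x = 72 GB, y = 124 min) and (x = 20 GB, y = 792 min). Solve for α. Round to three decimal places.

Set the two utilities equal: 72^α·124^(1−α) = 20^α·792^(1−α).
Taking logs: α·ln 72 + (1−α)·ln 124 = α·ln 20 + (1−α)·ln 792, i.e. α·1.280934 = (1−α)·1.854280.
With A = 1.280934 and B = 1.854280: α·A = (1−α)·B, so α = B/(A+B) = 1.854280/3.135214 ≈ 0.591.

α ≈ 0.591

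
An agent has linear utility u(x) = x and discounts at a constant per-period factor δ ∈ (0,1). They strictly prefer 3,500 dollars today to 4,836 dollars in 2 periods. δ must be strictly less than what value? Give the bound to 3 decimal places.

δ < 0.851

The preference means 3500 > δ^2·4836.
So δ^2 < 3500/4836 = 0.72374; taking the square root of both positive sides preserves the inequality.
δ < 0.72374^(1/2) = 0.851.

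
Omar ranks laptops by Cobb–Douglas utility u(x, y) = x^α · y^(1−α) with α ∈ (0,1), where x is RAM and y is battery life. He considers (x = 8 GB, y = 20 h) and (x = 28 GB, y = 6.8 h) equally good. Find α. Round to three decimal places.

The Cobb–Douglas utilities coincide, so 8^α·20^(1−α) = 28^α·6.8^(1−α).
Taking logs: α·ln 8 + (1−α)·ln 20 = α·ln 28 + (1−α)·ln 6.8, i.e. α·-1.252763 = (1−α)·-1.078810.
Thus α·(-2.331573) = -1.078810, so α = -1.078810/-2.331573 ≈ 0.463.

α ≈ 0.463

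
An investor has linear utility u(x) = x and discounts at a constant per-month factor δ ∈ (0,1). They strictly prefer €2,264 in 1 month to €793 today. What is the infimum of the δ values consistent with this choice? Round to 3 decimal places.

The preference means 793 < δ·2264.
Dividing through by 2264 gives δ > 0.35027.

δ > 0.350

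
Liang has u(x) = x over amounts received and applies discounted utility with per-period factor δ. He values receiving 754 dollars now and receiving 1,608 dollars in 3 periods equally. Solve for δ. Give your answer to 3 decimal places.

The payoff in 3 periods is discounted by δ^3, so u(754) = δ^3·u(1608) and δ^3 = u(754)/u(1608).
With u(x) = x: δ^3 = 754/1608 = 0.46891.
So δ = 0.46891^(1/3) ≈ 0.777.

δ ≈ 0.777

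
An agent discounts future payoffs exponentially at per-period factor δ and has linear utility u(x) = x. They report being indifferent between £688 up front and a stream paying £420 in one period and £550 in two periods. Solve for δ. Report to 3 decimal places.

Present value of the stream is 420·δ + 550·δ². Indifference gives 420δ + 550δ² = 688.
So 550δ² + 420δ − 688 = 0.
By the quadratic formula (taking the positive root), δ = (−420 + √1690000.00) / 1100 ≈ 0.800.

δ ≈ 0.800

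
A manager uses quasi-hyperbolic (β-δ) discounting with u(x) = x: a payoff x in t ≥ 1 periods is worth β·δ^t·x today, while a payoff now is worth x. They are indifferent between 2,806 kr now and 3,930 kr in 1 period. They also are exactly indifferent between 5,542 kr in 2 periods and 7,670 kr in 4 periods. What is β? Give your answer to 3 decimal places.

β ≈ 0.840

Both payoffs in the second observation are in the future, so β drops out: δ^2·5542 = δ^4·7670 ⇒ δ^2 = 5542/7670 = 0.72256, so δ = 0.85003.
Now use the now-vs-future pair: 2806 = β·δ·3930 gives β = 2806/(0.85003·3930) ≈ 0.840.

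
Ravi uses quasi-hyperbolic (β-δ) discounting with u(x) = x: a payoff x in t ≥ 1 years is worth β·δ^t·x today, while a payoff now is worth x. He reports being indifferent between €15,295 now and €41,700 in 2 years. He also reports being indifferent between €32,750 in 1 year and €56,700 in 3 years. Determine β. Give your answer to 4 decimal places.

From the later pair, β·δ^1·32750 = β·δ^3·56700; dividing through, δ^2 = 32750/56700 = 0.57760, so δ = 0.76000.
The first indifference: 15295 = β·δ^2·41700, so β = 15295/(δ^2·41700) = 15295/(0.57760·41700) ≈ 0.6350.

β ≈ 0.6350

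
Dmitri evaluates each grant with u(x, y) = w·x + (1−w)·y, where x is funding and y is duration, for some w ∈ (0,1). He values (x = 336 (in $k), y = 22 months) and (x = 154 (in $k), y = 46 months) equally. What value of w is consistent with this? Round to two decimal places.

Equating utilities: w·336 + (1−w)·22 = w·154 + (1−w)·46.
Collecting terms: w·182 = (1−w)·24.
The marginal rate of substitution is 24/182, so w = 24/(182+24) = 0.12.

w = 0.12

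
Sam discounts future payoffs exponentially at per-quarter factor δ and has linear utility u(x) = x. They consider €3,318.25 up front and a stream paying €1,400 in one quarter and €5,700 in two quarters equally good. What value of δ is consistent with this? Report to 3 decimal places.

Equating present values: 3318.25 = 1400δ + 5700δ².
That is, 5700δ² + 1400δ − 3318.25 = 0, a quadratic in δ.
The positive root is δ = [−1400 + √(1400² + 4·5700·3318.25)] / (2·5700) = (−1400 + 8810.000)/11400 ≈ 0.650.

δ ≈ 0.650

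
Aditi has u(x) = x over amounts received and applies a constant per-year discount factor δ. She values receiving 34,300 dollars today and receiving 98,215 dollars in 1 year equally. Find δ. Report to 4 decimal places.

Equating discounted utilities: u(34300) = δ·u(98215) ⇒ δ = u(34300)/u(98215).
With u(x) = x: δ = 34300/98215 = 0.34923.

δ ≈ 0.3492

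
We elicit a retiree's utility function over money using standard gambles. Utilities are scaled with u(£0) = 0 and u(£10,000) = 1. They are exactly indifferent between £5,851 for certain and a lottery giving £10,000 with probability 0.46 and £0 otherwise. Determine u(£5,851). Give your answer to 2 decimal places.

u(£5,851) equals the lottery's expected utility: 0.46·1 + 0.54·0 = 0.46.

0.46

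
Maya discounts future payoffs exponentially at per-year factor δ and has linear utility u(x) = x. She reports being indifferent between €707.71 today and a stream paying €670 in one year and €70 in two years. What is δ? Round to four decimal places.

Equating present values: 707.71 = 670δ + 70δ².
That is, 70δ² + 670δ − 707.71 = 0, a quadratic in δ.
The positive root is δ = [−670 + √(670² + 4·70·707.71)] / (2·70) = (−670 + 804.400)/140 ≈ 0.9600.

δ ≈ 0.9600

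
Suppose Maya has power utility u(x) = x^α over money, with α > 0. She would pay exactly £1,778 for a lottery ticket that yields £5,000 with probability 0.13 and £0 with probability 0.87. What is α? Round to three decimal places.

α ≈ 1.973

EU(lottery) = 0.13·5000^α + 0.87·0 = 0.13·5000^α.
Equating: 1778^α = 0.13·5000^α, i.e. 0.3556^α = 0.13.
Taking logs: α·ln(1778/5000) = ln(0.13), so α = -2.040221 / -1.033949 ≈ 1.973.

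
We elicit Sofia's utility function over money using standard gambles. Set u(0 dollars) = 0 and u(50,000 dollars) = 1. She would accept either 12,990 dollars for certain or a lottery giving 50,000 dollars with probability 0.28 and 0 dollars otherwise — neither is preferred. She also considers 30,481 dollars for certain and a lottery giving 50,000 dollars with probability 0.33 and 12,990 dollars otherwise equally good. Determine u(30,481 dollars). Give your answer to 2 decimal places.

From the first indifference, u(12,990 dollars) = 0.28·u(50,000 dollars) + 0.72·u(0 dollars) = 0.28·1 + 0.72·0 = 0.28.
Chaining: u(30,481 dollars) = 0.33·1.00 + 0.67·0.28 = 0.5176.

0.52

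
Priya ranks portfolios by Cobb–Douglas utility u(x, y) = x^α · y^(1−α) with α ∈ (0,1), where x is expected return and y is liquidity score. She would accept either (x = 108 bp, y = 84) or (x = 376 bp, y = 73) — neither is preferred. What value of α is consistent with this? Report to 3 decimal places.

Indifference: 108^α · 84^(1−α) = 376^α · 73^(1−α).
Rearrange to (108/376)^α = (73/84)^(1−α) and take logs: α·-1.247458 = (1−α)·-0.140357.
Thus α·(-1.387815) = -0.140357, so α = -0.140357/-1.387815 ≈ 0.101.

α ≈ 0.101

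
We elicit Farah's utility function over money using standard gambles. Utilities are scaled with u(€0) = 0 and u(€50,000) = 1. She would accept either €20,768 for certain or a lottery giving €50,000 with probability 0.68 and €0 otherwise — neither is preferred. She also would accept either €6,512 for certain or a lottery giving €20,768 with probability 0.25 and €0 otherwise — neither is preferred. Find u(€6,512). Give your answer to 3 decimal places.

0.170

First, u(€20,768) = 0.68·u(€50,000) + 0.32·u(€0) = 0.68.
Chaining: u(€6,512) = 0.25·0.68 + 0.75·0.00 = 0.1700.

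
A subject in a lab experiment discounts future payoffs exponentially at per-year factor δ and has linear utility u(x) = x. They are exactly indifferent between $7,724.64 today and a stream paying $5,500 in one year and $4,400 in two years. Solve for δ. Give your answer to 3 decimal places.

Present value of the stream is 5500·δ + 4400·δ². Indifference gives 5500δ + 4400δ² = 7724.64.
Rearranged: 4400δ² + 5500δ − 7724.64 = 0.
By the quadratic formula (taking the positive root), δ = (−5500 + √166203664.00) / 8800 ≈ 0.840.

δ ≈ 0.840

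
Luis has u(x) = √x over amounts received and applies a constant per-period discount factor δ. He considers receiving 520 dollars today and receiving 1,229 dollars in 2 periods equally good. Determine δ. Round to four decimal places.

δ ≈ 0.8065

Equating discounted utilities: u(520) = δ^2·u(1229) ⇒ δ^2 = u(520)/u(1229).
Since u(x) = √x, δ^2 = √(520/1229) = 0.65047.
Hence δ = (0.65047)^(1/2) = 0.806516.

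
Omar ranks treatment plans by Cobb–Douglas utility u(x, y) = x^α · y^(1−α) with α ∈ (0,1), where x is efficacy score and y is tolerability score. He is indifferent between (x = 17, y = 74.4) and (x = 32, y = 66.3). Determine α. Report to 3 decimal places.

α ≈ 0.154

Set the two utilities equal: 17^α·74.4^(1−α) = 32^α·66.3^(1−α).
(17/32)^α = (66.3/74.4)^(1−α); take logs: α·ln(17/32) = (1−α)·ln(66.3/74.4), i.e. α·-0.632523 = (1−α)·-0.115266.
With A = -0.632523 and B = -0.115266: α·A = (1−α)·B, so α = B/(A+B) = -0.115266/-0.747789 ≈ 0.154.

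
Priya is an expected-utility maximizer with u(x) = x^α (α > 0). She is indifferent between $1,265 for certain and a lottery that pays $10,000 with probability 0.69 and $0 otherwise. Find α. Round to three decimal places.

EU(lottery) = 0.69·10000^α + 0.31·0 = 0.69·10000^α.
Setting u(1265) equal to that: 1265^α = 0.69·10000^α ⇒ (1265/10000)^α = 0.69.
Take logs: α = ln 0.69 / ln(1265/10000) ≈ 0.17947.

α ≈ 0.179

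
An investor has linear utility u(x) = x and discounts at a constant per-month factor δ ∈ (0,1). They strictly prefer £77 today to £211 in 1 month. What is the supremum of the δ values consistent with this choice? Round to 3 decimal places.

δ < 0.365

Comparing present values: 77 > δ·211.
Dividing through by 211 gives δ < 0.36493.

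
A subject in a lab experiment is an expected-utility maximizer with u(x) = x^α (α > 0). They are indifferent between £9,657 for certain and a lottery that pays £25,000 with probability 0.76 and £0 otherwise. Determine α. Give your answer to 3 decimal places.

The lottery's expected utility is 0.76·u(25000) + 0.24·u(0) = 0.76·25000^α (since u(0) = 0 for α > 0).
Equating: 9657^α = 0.76·25000^α, i.e. 0.3863^α = 0.76.
Take logs: α = ln 0.76 / ln(9657/25000) ≈ 0.28852.

α ≈ 0.289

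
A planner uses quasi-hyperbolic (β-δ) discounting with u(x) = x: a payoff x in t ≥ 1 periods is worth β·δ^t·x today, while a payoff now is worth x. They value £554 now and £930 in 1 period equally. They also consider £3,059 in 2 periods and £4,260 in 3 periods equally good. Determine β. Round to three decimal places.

β ≈ 0.830

The second indifference involves only future payoffs, so β cancels: β·δ^2·3059 = β·δ^3·4260, giving δ = 3059/4260 = 0.71808.
Now use the now-vs-future pair: 554 = β·δ·930 gives β = 554/(0.71808·930) ≈ 0.830.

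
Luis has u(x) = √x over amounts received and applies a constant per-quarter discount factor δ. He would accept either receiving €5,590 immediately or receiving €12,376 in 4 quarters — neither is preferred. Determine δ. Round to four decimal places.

δ ≈ 0.9054

Indifference means u(5590) = δ^4 · u(12376), so δ^4 = u(5590)/u(12376).
With u(x) = √x: δ^4 = √5590/√12376 = √(5590/12376) = 0.67207.
So δ = 0.67207^(1/4) ≈ 0.9054.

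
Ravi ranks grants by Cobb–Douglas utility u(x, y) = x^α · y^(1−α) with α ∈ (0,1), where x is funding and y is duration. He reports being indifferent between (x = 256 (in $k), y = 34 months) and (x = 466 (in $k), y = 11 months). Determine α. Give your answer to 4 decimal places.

α ≈ 0.6532

Set the two utilities equal: 256^α·34^(1−α) = 466^α·11^(1−α).
Rearrange to (256/466)^α = (11/34)^(1−α) and take logs: α·-0.5990082 = (1−α)·-1.1284653.
With A = -0.5990082 and B = -1.1284653: α·A = (1−α)·B, so α = B/(A+B) = -1.1284653/-1.7274735 ≈ 0.6532.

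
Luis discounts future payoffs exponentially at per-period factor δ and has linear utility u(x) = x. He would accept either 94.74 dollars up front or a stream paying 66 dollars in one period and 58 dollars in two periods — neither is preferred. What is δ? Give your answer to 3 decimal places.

Equating present values: 94.74 = 66δ + 58δ².
So 58δ² + 66δ − 94.74 = 0.
δ = (−66 + √(66² + 4·58·94.74)) / (2·58) = (−66 + √26335.68) / 116 ≈ 0.830.

δ ≈ 0.830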